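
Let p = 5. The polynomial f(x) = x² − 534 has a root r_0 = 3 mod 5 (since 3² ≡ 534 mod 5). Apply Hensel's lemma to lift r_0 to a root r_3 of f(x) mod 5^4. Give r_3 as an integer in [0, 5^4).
r_3 = 403 (mod 625)

Hensel's recurrence: r_{i+1} = r_i − f(r_i)·(f′(r_i))^{-1} mod 5^{i+2}, with f′(x) = 2x. Iterate:
  r_0 = 3 (mod 5)
  r_1 = 3 (mod 25)
  r_2 = 28 (mod 125)
  r_3 = 403 (mod 625)
Final: r_3 = 403, and one checks f(r_3) ≡ 0 mod 5^4.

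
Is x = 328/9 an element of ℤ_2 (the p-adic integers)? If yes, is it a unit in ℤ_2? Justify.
x ∈ ℤ_2 but not a unit; v_2(x) = 3 > 0

ℤ_2 = {x ∈ ℚ_2 : v_2(x) ≥ 0} and ℤ_2^× = {x ∈ ℤ_2 : v_2(x) = 0}. Here v_2(328/9) = v_2(num) − v_2(den) = 3; compare against these criteria.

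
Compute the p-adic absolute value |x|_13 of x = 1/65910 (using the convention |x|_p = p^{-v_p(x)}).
|1/65910|_13 = 2197

Step 1 — compute v_13(x) by factoring powers of 13 out of the numerator and denominator: v_13(1/65910) = -3. Step 2 — apply |x|_p = p^{-v_p(x)} = 13^{3} = 2197.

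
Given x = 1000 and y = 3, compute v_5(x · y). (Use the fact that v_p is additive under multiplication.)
v_5(3000) = 3

v_p(x) = 3 (factor: 1000 = 5^3 · 8); v_p(y) = 0 (factor: 3 = 5^0 · 3). Additivity: v_p(xy) = v_p(x) + v_p(y) = 3 + 0 = 3. (Direct check: xy = 3000 = 5^3 · (24).)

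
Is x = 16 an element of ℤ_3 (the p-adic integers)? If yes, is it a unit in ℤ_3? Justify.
x ∈ ℤ_3^× (unit); v_3(x) = 0

ℤ_3 = {x ∈ ℚ_3 : v_3(x) ≥ 0} and ℤ_3^× = {x ∈ ℤ_3 : v_3(x) = 0}. Here v_3(16) = v_3(num) − v_3(den) = 0; compare against these criteria.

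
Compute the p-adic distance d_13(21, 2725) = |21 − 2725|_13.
d_13(21, 2725) = 1/169

Step 1 — x − y = 21 − 2725 = -2704. Step 2 — v_13(-2704) = 2 (factor: -2704 = −(13^2 · 16); the sign does not affect v_p). Step 3 — |x − y|_13 = 13^{-2} = 1/169.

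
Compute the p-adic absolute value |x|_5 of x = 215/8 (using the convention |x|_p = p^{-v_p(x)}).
|215/8|_5 = 1/5

Step 1 — compute v_5(x) by factoring powers of 5 out of the numerator and denominator: v_5(215/8) = 1. Step 2 — apply |x|_p = p^{-v_p(x)} = 5^{-1} = 1/5.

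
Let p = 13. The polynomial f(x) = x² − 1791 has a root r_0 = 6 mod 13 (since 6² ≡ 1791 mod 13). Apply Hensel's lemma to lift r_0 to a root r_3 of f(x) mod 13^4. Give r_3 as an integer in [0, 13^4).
r_3 = 3828 (mod 28561)

Hensel's recurrence: r_{i+1} = r_i − f(r_i)·(f′(r_i))^{-1} mod 13^{i+2}, with f′(x) = 2x. Iterate:
  r_0 = 6 (mod 13)
  r_1 = 110 (mod 169)
  r_2 = 1631 (mod 2197)
  r_3 = 3828 (mod 28561)
Final: r_3 = 3828, and one checks f(r_3) ≡ 0 mod 13^4.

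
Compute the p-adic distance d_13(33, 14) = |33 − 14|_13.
d_13(33, 14) = 1

Step 1 — x − y = 33 − 14 = 19. Step 2 — v_13(19) = 0 (factor: 19 = (13^0 · 19); the sign does not affect v_p). Step 3 — |x − y|_13 = 13^{0} = 1.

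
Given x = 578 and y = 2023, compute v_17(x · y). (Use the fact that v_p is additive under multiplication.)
v_17(1169294) = 4

v_p(x) = 2 (factor: 578 = 17^2 · 2); v_p(y) = 2 (factor: 2023 = 17^2 · 7). Additivity: v_p(xy) = v_p(x) + v_p(y) = 2 + 2 = 4. (Direct check: xy = 1169294 = 17^4 · (14).)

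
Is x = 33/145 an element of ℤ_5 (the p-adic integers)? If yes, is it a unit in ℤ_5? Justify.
x ∉ ℤ_5 (v_5(x) = -1 < 0)

ℤ_5 = {x ∈ ℚ_5 : v_5(x) ≥ 0} and ℤ_5^× = {x ∈ ℤ_5 : v_5(x) = 0}. Here v_5(33/145) = v_5(num) − v_5(den) = -1; compare against these criteria.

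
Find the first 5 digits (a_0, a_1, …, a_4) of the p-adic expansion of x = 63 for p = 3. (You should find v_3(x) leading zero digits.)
(a_0, …, a_4) = (0, 0, 1, 2, 0)

v_3(63) = 2, so a_0 = ... = a_1 = 0. Factor out: x = 3^2 · u with u = 7 a unit in ℤ_3. Expand u iteratively via a_{v+i} = u_i mod 3, u_{i+1} = (u_i − a_{v+i})/3:
  u_0 = 7;  a_2 = 1;  u_1 = (u_0 − 1)/3 = 2
  u_1 = 2;  a_3 = 2;  u_2 = (u_1 − 2)/3 = 0
  u_2 = 0;  a_4 = 0;  u_3 = (u_2 − 0)/3 = 0
Digits: (0, 0, 1, 2, 0).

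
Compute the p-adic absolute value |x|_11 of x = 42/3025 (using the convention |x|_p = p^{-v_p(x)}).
|42/3025|_11 = 121

Step 1 — compute v_11(x) by factoring powers of 11 out of the numerator and denominator: v_11(42/3025) = -2. Step 2 — apply |x|_p = p^{-v_p(x)} = 11^{2} = 121.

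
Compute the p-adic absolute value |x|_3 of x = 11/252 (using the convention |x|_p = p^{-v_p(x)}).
|11/252|_3 = 9

Step 1 — compute v_3(x) by factoring powers of 3 out of the numerator and denominator: v_3(11/252) = -2. Step 2 — apply |x|_p = p^{-v_p(x)} = 3^{2} = 9.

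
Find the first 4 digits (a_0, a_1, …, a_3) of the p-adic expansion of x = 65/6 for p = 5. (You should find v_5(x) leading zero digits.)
(a_0, …, a_3) = (0, 3, 4, 0)

v_5(65/6) = 1, so a_0 = ... = a_0 = 0. Factor out: x = 5^1 · u with u = 13/6 a unit in ℤ_5. Expand u iteratively via a_{v+i} = u_i mod 5, u_{i+1} = (u_i − a_{v+i})/5:
  u_0 = 13/6;  a_1 = 3;  u_1 = (u_0 − 3)/5 = -1/6
  u_1 = -1/6;  a_2 = 4;  u_2 = (u_1 − 4)/5 = -5/6
  u_2 = -5/6;  a_3 = 0;  u_3 = (u_2 − 0)/5 = -1/6
Digits: (0, 3, 4, 0).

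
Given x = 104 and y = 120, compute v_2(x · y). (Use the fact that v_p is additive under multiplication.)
v_2(12480) = 6

v_p(x) = 3 (factor: 104 = 2^3 · 13); v_p(y) = 3 (factor: 120 = 2^3 · 15). Additivity: v_p(xy) = v_p(x) + v_p(y) = 3 + 3 = 6. (Direct check: xy = 12480 = 2^6 · (195).)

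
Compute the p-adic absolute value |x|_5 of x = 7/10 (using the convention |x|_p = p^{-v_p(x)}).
|7/10|_5 = 5

Step 1 — compute v_5(x) by factoring powers of 5 out of the numerator and denominator: v_5(7/10) = -1. Step 2 — apply |x|_p = p^{-v_p(x)} = 5^{1} = 5.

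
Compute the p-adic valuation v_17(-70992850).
v_17(-70992850) = 5

v_17(n) is the largest exponent k such that 17^k divides n. Factor out: -70992850 = -17^5 · 50. (Sign doesn't affect v_p.) So v_17(-70992850) = 5.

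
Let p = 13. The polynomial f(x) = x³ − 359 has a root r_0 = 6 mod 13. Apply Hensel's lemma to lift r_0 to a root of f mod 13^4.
r_3 = 19519 (mod 28561)

Hensel: r_{i+1} = r_i − f(r_i)/f′(r_i) mod 13^{i+2}, where f′(x) = 3x². Iterate:
  r_0 = 6 (mod 13)
  r_1 = 84 (mod 169)
  r_2 = 1943 (mod 2197)
  r_3 = 19519 (mod 28561)
Final: r = 19519 with f(r) ≡ 0 mod 13^4.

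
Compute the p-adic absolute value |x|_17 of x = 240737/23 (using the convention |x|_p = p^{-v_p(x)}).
|240737/23|_17 = 1/4913

Step 1 — compute v_17(x) by factoring powers of 17 out of the numerator and denominator: v_17(240737/23) = 3. Step 2 — apply |x|_p = p^{-v_p(x)} = 17^{-3} = 1/4913.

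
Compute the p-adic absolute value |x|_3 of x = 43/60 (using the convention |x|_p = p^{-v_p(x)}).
|43/60|_3 = 3

Step 1 — compute v_3(x) by factoring powers of 3 out of the numerator and denominator: v_3(43/60) = -1. Step 2 — apply |x|_p = p^{-v_p(x)} = 3^{1} = 3.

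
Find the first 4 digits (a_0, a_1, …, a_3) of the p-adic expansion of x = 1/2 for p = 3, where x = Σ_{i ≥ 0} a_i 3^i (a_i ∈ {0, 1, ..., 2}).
(a_0, …, a_3) = (2, 1, 1, 1)

v_3(1/2) = 0 (numerator and denominator both coprime to 3), so x ∈ ℤ_3^×. Compute digits iteratively via a_i = x_i mod 3, x_{i+1} = (x_i − a_i)/3, with x_0 = x:
  x_0 = 1/2;  a_0 = 2;  x_1 = (x_0 − 2)/3 = -1/2
  x_1 = -1/2;  a_1 = 1;  x_2 = (x_1 − 1)/3 = -1/2
  x_2 = -1/2;  a_2 = 1;  x_3 = (x_2 − 1)/3 = -1/2
  x_3 = -1/2;  a_3 = 1;  x_4 = (x_3 − 1)/3 = -1/2
Digits: (2, 1, 1, 1).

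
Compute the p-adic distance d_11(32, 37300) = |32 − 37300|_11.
d_11(32, 37300) = 1/1331

Step 1 — x − y = 32 − 37300 = -37268. Step 2 — v_11(-37268) = 3 (factor: -37268 = −(11^3 · 28); the sign does not affect v_p). Step 3 — |x − y|_11 = 11^{-3} = 1/1331.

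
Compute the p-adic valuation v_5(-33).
v_5(-33) = 0

v_5(n) is the largest exponent k such that 5^k divides n. Factor out: -33 = -5^0 · 33. (Sign doesn't affect v_p.) So v_5(-33) = 0.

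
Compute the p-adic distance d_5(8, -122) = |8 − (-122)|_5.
d_5(8, -122) = 1/5

Step 1 — x − y = 8 − (-122) = 130. Step 2 — v_5(130) = 1 (factor: 130 = (5^1 · 26); the sign does not affect v_p). Step 3 — |x − y|_5 = 5^{-1} = 1/5.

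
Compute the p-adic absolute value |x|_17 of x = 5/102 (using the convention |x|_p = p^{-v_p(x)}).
|5/102|_17 = 17

Step 1 — compute v_17(x) by factoring powers of 17 out of the numerator and denominator: v_17(5/102) = -1. Step 2 — apply |x|_p = p^{-v_p(x)} = 17^{1} = 17.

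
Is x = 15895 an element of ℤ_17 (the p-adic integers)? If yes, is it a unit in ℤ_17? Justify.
x ∈ ℤ_17 but not a unit; v_17(x) = 2 > 0

ℤ_17 = {x ∈ ℚ_17 : v_17(x) ≥ 0} and ℤ_17^× = {x ∈ ℤ_17 : v_17(x) = 0}. Here v_17(15895) = v_17(num) − v_17(den) = 2; compare against these criteria.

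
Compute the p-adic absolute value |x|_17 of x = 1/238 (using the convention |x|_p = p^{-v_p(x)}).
|1/238|_17 = 17

Step 1 — compute v_17(x) by factoring powers of 17 out of the numerator and denominator: v_17(1/238) = -1. Step 2 — apply |x|_p = p^{-v_p(x)} = 17^{1} = 17.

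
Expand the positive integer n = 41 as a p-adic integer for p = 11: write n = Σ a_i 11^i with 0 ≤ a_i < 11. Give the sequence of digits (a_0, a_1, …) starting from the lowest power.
(a_0, a_1, …) = (8, 3)

Repeated division by 11 gives the digits low-to-high: 41 = 8 + 3·11^1. Digit sequence: (8, 3).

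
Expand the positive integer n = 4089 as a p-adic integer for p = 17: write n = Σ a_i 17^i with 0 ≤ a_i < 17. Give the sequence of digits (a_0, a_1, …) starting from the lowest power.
(a_0, a_1, …) = (9, 2, 14)

Repeated division by 17 gives the digits low-to-high: 4089 = 9 + 2·17^1 + 14·17^2. Digit sequence: (9, 2, 14).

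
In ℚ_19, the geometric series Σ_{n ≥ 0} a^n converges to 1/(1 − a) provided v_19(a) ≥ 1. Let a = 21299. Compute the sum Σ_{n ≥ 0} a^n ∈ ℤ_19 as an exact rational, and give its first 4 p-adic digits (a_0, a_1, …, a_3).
Σ a^n = 1/(1 − a) = -1/21298;  first 4 digits = (1, 0, 2, 3)

v_19(a) = 2 ≥ 1, so the series converges in ℤ_19 to 1/(1 − a) = 1/(1 − 21299) = -1/21298. Expand this rational in ℤ_19: compute digits iteratively via d_i = x_i mod 19, x_{i+1} = (x_i − d_i)/19. The first 4 digits are (1, 0, 2, 3).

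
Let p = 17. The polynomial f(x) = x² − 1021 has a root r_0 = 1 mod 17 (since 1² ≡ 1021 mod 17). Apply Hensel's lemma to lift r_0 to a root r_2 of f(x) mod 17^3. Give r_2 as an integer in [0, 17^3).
r_2 = 3112 (mod 4913)

Hensel's recurrence: r_{i+1} = r_i − f(r_i)·(f′(r_i))^{-1} mod 17^{i+2}, with f′(x) = 2x. Iterate:
  r_0 = 1 (mod 17)
  r_1 = 222 (mod 289)
  r_2 = 3112 (mod 4913)
Final: r_2 = 3112, and one checks f(r_2) ≡ 0 mod 17^3.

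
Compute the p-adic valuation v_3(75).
v_3(75) = 1

v_3(n) is the largest exponent k such that 3^k divides n. Factor out: 75 = 3^1 · 25. (Sign doesn't affect v_p.) So v_3(75) = 1.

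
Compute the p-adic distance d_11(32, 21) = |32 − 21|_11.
d_11(32, 21) = 1/11

Step 1 — x − y = 32 − 21 = 11. Step 2 — v_11(11) = 1 (factor: 11 = (11^1 · 1); the sign does not affect v_p). Step 3 — |x − y|_11 = 11^{-1} = 1/11.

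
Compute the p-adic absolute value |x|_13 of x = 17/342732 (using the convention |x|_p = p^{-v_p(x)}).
|17/342732|_13 = 28561

Step 1 — compute v_13(x) by factoring powers of 13 out of the numerator and denominator: v_13(17/342732) = -4. Step 2 — apply |x|_p = p^{-v_p(x)} = 13^{4} = 28561.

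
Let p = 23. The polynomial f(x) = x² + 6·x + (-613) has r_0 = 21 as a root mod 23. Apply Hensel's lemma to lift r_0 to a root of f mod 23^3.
r_2 = 5334 (mod 12167)

Hensel: r_{i+1} = r_i − f(r_i)·(f′(r_i))^{-1} mod 23^{i+2}, f′(x) = 2x + 6. Iterate:
  r_0 = 21 (mod 23)
  r_1 = 44 (mod 529)
  r_2 = 5334 (mod 12167)
Final: r = 5334 satisfies f(r) ≡ 0 mod 23^3.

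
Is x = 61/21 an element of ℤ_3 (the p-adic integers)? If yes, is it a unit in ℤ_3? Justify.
x ∉ ℤ_3 (v_3(x) = -1 < 0)

ℤ_3 = {x ∈ ℚ_3 : v_3(x) ≥ 0} and ℤ_3^× = {x ∈ ℤ_3 : v_3(x) = 0}. Here v_3(61/21) = v_3(num) − v_3(den) = -1; compare against these criteria.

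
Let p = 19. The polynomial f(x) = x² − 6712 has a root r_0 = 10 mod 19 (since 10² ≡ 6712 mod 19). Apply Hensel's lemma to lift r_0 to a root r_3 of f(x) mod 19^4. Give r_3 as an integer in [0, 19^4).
r_3 = 46332 (mod 130321)

Hensel's recurrence: r_{i+1} = r_i − f(r_i)·(f′(r_i))^{-1} mod 19^{i+2}, with f′(x) = 2x. Iterate:
  r_0 = 10 (mod 19)
  r_1 = 124 (mod 361)
  r_2 = 5178 (mod 6859)
  r_3 = 46332 (mod 130321)
Final: r_3 = 46332, and one checks f(r_3) ≡ 0 mod 19^4.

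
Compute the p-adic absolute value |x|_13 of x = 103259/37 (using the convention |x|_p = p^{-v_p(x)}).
|103259/37|_13 = 1/2197

Step 1 — compute v_13(x) by factoring powers of 13 out of the numerator and denominator: v_13(103259/37) = 3. Step 2 — apply |x|_p = p^{-v_p(x)} = 13^{-3} = 1/2197.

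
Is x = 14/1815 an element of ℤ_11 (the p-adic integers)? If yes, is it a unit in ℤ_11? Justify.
x ∉ ℤ_11 (v_11(x) = -2 < 0)

ℤ_11 = {x ∈ ℚ_11 : v_11(x) ≥ 0} and ℤ_11^× = {x ∈ ℤ_11 : v_11(x) = 0}. Here v_11(14/1815) = v_11(num) − v_11(den) = -2; compare against these criteria.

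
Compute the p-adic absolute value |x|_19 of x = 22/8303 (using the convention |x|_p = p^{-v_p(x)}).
|22/8303|_19 = 361

Step 1 — compute v_19(x) by factoring powers of 19 out of the numerator and denominator: v_19(22/8303) = -2. Step 2 — apply |x|_p = p^{-v_p(x)} = 19^{2} = 361.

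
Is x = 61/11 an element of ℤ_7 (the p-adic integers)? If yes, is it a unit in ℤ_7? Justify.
x ∈ ℤ_7^× (unit); v_7(x) = 0

ℤ_7 = {x ∈ ℚ_7 : v_7(x) ≥ 0} and ℤ_7^× = {x ∈ ℤ_7 : v_7(x) = 0}. Here v_7(61/11) = v_7(num) − v_7(den) = 0; compare against these criteria.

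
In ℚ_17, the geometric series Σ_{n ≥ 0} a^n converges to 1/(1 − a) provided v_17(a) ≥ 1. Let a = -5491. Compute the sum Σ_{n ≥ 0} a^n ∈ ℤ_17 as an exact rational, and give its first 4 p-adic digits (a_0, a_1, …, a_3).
Σ a^n = 1/(1 − a) = 1/5492;  first 4 digits = (1, 0, 15, 15)

v_17(a) = 2 ≥ 1, so the series converges in ℤ_17 to 1/(1 − a) = 1/(1 − (-5491)) = 1/5492. Expand this rational in ℤ_17: compute digits iteratively via d_i = x_i mod 17, x_{i+1} = (x_i − d_i)/17. The first 4 digits are (1, 0, 15, 15).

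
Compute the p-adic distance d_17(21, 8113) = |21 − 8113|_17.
d_17(21, 8113) = 1/289

Step 1 — x − y = 21 − 8113 = -8092. Step 2 — v_17(-8092) = 2 (factor: -8092 = −(17^2 · 28); the sign does not affect v_p). Step 3 — |x − y|_17 = 17^{-2} = 1/289.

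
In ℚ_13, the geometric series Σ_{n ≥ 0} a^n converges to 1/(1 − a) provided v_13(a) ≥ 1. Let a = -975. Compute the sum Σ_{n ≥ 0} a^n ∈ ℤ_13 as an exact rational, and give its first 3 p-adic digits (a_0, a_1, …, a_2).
Σ a^n = 1/(1 − a) = 1/976;  first 3 digits = (1, 3, 3)

v_13(a) = 1 ≥ 1, so the series converges in ℤ_13 to 1/(1 − a) = 1/(1 − (-975)) = 1/976. Expand this rational in ℤ_13: compute digits iteratively via d_i = x_i mod 13, x_{i+1} = (x_i − d_i)/13. The first 3 digits are (1, 3, 3).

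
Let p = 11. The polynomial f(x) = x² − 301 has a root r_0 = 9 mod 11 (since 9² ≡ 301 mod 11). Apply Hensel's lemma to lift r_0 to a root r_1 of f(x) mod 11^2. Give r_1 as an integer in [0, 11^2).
r_1 = 75 (mod 121)

Hensel's recurrence: r_{i+1} = r_i − f(r_i)·(f′(r_i))^{-1} mod 11^{i+2}, with f′(x) = 2x. Iterate:
  r_0 = 9 (mod 11)
  r_1 = 75 (mod 121)
Final: r_1 = 75, and one checks f(r_1) ≡ 0 mod 11^2.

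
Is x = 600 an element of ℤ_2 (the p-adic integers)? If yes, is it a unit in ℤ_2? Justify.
x ∈ ℤ_2 but not a unit; v_2(x) = 3 > 0

ℤ_2 = {x ∈ ℚ_2 : v_2(x) ≥ 0} and ℤ_2^× = {x ∈ ℤ_2 : v_2(x) = 0}. Here v_2(600) = v_2(num) − v_2(den) = 3; compare against these criteria.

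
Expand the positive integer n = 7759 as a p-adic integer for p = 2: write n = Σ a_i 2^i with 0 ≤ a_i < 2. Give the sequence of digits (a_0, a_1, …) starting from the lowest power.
(a_0, a_1, …) = (1, 1, 1, 1, 0, 0, 1, 0, 0, 1, 1, 1, 1)

Repeated division by 2 gives the digits low-to-high: 7759 = 1 + 1·2^1 + 1·2^2 + 1·2^3 + 1·2^6 + 1·2^9 + 1·2^10 + 1·2^11 + 1·2^12. Digit sequence: (1, 1, 1, 1, 0, 0, 1, 0, 0, 1, 1, 1, 1).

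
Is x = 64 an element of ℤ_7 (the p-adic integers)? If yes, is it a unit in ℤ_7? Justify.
x ∈ ℤ_7^× (unit); v_7(x) = 0

ℤ_7 = {x ∈ ℚ_7 : v_7(x) ≥ 0} and ℤ_7^× = {x ∈ ℤ_7 : v_7(x) = 0}. Here v_7(64) = v_7(num) − v_7(den) = 0; compare against these criteria.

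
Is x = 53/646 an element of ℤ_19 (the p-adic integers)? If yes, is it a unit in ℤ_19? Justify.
x ∉ ℤ_19 (v_19(x) = -1 < 0)

ℤ_19 = {x ∈ ℚ_19 : v_19(x) ≥ 0} and ℤ_19^× = {x ∈ ℤ_19 : v_19(x) = 0}. Here v_19(53/646) = v_19(num) − v_19(den) = -1; compare against these criteria.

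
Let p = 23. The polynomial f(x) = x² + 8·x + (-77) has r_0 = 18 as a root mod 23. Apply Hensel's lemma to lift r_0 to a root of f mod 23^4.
r_3 = 232180 (mod 279841)

Hensel: r_{i+1} = r_i − f(r_i)·(f′(r_i))^{-1} mod 23^{i+2}, f′(x) = 2x + 8. Iterate:
  r_0 = 18 (mod 23)
  r_1 = 478 (mod 529)
  r_2 = 1007 (mod 12167)
  r_3 = 232180 (mod 279841)
Final: r = 232180 satisfies f(r) ≡ 0 mod 23^4.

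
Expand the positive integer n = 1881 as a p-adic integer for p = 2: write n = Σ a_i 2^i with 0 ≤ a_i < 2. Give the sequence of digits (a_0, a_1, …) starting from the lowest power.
(a_0, a_1, …) = (1, 0, 0, 1, 1, 0, 1, 0, 1, 1, 1)

Repeated division by 2 gives the digits low-to-high: 1881 = 1 + 1·2^3 + 1·2^4 + 1·2^6 + 1·2^8 + 1·2^9 + 1·2^10. Digit sequence: (1, 0, 0, 1, 1, 0, 1, 0, 1, 1, 1).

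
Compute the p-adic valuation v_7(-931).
v_7(-931) = 2

v_7(n) is the largest exponent k such that 7^k divides n. Factor out: -931 = -7^2 · 19. (Sign doesn't affect v_p.) So v_7(-931) = 2.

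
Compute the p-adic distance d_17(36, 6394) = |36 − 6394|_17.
d_17(36, 6394) = 1/289

Step 1 — x − y = 36 − 6394 = -6358. Step 2 — v_17(-6358) = 2 (factor: -6358 = −(17^2 · 22); the sign does not affect v_p). Step 3 — |x − y|_17 = 17^{-2} = 1/289.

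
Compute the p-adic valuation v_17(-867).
v_17(-867) = 2

v_17(n) is the largest exponent k such that 17^k divides n. Factor out: -867 = -17^2 · 3. (Sign doesn't affect v_p.) So v_17(-867) = 2.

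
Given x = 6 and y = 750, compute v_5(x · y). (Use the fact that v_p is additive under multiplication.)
v_5(4500) = 3

v_p(x) = 0 (factor: 6 = 5^0 · 6); v_p(y) = 3 (factor: 750 = 5^3 · 6). Additivity: v_p(xy) = v_p(x) + v_p(y) = 0 + 3 = 3. (Direct check: xy = 4500 = 5^3 · (36).)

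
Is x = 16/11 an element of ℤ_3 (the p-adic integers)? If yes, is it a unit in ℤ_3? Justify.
x ∈ ℤ_3^× (unit); v_3(x) = 0

ℤ_3 = {x ∈ ℚ_3 : v_3(x) ≥ 0} and ℤ_3^× = {x ∈ ℤ_3 : v_3(x) = 0}. Here v_3(16/11) = v_3(num) − v_3(den) = 0; compare against these criteria.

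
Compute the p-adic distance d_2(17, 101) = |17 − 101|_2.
d_2(17, 101) = 1/4

Step 1 — x − y = 17 − 101 = -84. Step 2 — v_2(-84) = 2 (factor: -84 = −(2^2 · 21); the sign does not affect v_p). Step 3 — |x − y|_2 = 2^{-2} = 1/4.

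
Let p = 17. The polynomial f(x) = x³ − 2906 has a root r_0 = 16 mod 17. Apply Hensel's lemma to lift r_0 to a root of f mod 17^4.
r_3 = 35937 (mod 83521)

Hensel: r_{i+1} = r_i − f(r_i)/f′(r_i) mod 17^{i+2}, where f′(x) = 3x². Iterate:
  r_0 = 16 (mod 17)
  r_1 = 101 (mod 289)
  r_2 = 1546 (mod 4913)
  r_3 = 35937 (mod 83521)
Final: r = 35937 with f(r) ≡ 0 mod 17^4.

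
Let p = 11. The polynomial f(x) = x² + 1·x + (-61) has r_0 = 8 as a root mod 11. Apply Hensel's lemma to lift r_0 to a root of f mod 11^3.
r_2 = 1075 (mod 1331)

Hensel: r_{i+1} = r_i − f(r_i)·(f′(r_i))^{-1} mod 11^{i+2}, f′(x) = 2x + 1. Iterate:
  r_0 = 8 (mod 11)
  r_1 = 107 (mod 121)
  r_2 = 1075 (mod 1331)
Final: r = 1075 satisfies f(r) ≡ 0 mod 11^3.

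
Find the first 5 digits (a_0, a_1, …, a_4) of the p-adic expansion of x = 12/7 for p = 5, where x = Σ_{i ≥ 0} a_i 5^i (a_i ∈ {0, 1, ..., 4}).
(a_0, …, a_4) = (1, 3, 3, 0, 2)

v_5(12/7) = 0 (numerator and denominator both coprime to 5), so x ∈ ℤ_5^×. Compute digits iteratively via a_i = x_i mod 5, x_{i+1} = (x_i − a_i)/5, with x_0 = x:
  x_0 = 12/7;  a_0 = 1;  x_1 = (x_0 − 1)/5 = 1/7
  x_1 = 1/7;  a_1 = 3;  x_2 = (x_1 − 3)/5 = -4/7
  x_2 = -4/7;  a_2 = 3;  x_3 = (x_2 − 3)/5 = -5/7
  x_3 = -5/7;  a_3 = 0;  x_4 = (x_3 − 0)/5 = -1/7
  x_4 = -1/7;  a_4 = 2;  x_5 = (x_4 − 2)/5 = -3/7
Digits: (1, 3, 3, 0, 2).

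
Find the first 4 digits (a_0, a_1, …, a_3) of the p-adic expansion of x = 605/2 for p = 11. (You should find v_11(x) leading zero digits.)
(a_0, …, a_3) = (0, 0, 8, 5)

v_11(605/2) = 2, so a_0 = ... = a_1 = 0. Factor out: x = 11^2 · u with u = 5/2 a unit in ℤ_11. Expand u iteratively via a_{v+i} = u_i mod 11, u_{i+1} = (u_i − a_{v+i})/11:
  u_0 = 5/2;  a_2 = 8;  u_1 = (u_0 − 8)/11 = -1/2
  u_1 = -1/2;  a_3 = 5;  u_2 = (u_1 − 5)/11 = -1/2
Digits: (0, 0, 8, 5).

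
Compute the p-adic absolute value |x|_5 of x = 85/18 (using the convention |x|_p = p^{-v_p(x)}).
|85/18|_5 = 1/5

Step 1 — compute v_5(x) by factoring powers of 5 out of the numerator and denominator: v_5(85/18) = 1. Step 2 — apply |x|_p = p^{-v_p(x)} = 5^{-1} = 1/5.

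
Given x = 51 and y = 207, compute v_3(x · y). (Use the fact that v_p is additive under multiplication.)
v_3(10557) = 3

v_p(x) = 1 (factor: 51 = 3^1 · 17); v_p(y) = 2 (factor: 207 = 3^2 · 23). Additivity: v_p(xy) = v_p(x) + v_p(y) = 1 + 2 = 3. (Direct check: xy = 10557 = 3^3 · (391).)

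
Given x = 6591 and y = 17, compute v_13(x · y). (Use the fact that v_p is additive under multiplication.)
v_13(112047) = 3

v_p(x) = 3 (factor: 6591 = 13^3 · 3); v_p(y) = 0 (factor: 17 = 13^0 · 17). Additivity: v_p(xy) = v_p(x) + v_p(y) = 3 + 0 = 3. (Direct check: xy = 112047 = 13^3 · (51).)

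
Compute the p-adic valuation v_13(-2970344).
v_13(-2970344) = 5

v_13(n) is the largest exponent k such that 13^k divides n. Factor out: -2970344 = -13^5 · 8. (Sign doesn't affect v_p.) So v_13(-2970344) = 5.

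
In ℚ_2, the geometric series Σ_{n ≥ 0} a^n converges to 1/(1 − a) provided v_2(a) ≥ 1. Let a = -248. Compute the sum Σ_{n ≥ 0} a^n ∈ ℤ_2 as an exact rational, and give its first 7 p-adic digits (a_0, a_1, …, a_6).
Σ a^n = 1/(1 − a) = 1/249;  first 7 digits = (1, 0, 0, 1, 0, 0, 1)

v_2(a) = 3 ≥ 1, so the series converges in ℤ_2 to 1/(1 − a) = 1/(1 − (-248)) = 1/249. Expand this rational in ℤ_2: compute digits iteratively via d_i = x_i mod 2, x_{i+1} = (x_i − d_i)/2. The first 7 digits are (1, 0, 0, 1, 0, 0, 1).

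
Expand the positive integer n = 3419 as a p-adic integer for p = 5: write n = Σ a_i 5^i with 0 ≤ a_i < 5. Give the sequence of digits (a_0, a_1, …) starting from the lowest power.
(a_0, a_1, …) = (4, 3, 1, 2, 0, 1)

Repeated division by 5 gives the digits low-to-high: 3419 = 4 + 3·5^1 + 1·5^2 + 2·5^3 + 1·5^5. Digit sequence: (4, 3, 1, 2, 0, 1).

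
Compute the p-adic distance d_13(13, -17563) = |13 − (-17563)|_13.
d_13(13, -17563) = 1/2197

Step 1 — x − y = 13 − (-17563) = 17576. Step 2 — v_13(17576) = 3 (factor: 17576 = (13^3 · 8); the sign does not affect v_p). Step 3 — |x − y|_13 = 13^{-3} = 1/2197.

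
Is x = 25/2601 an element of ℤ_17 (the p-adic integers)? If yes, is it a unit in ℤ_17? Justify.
x ∉ ℤ_17 (v_17(x) = -2 < 0)

ℤ_17 = {x ∈ ℚ_17 : v_17(x) ≥ 0} and ℤ_17^× = {x ∈ ℤ_17 : v_17(x) = 0}. Here v_17(25/2601) = v_17(num) − v_17(den) = -2; compare against these criteria.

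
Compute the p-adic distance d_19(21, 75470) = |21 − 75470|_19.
d_19(21, 75470) = 1/6859

Step 1 — x − y = 21 − 75470 = -75449. Step 2 — v_19(-75449) = 3 (factor: -75449 = −(19^3 · 11); the sign does not affect v_p). Step 3 — |x − y|_19 = 19^{-3} = 1/6859.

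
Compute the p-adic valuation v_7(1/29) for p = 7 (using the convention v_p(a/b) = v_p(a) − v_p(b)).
v_7(1/29) = 0

Factor powers of 7 from the numerator and denominator of the reduced fraction: 1 = 7^0 · 1 and 29 = 7^0 · 29. Apply v_p(a/b) = v_p(a) − v_p(b): v_7(1/29) = 0 − 0 = 0.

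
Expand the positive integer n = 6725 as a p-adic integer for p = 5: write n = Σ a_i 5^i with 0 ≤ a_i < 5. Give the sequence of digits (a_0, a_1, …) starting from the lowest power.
(a_0, a_1, …) = (0, 0, 4, 3, 0, 2)

Repeated division by 5 gives the digits low-to-high: 6725 = 4·5^2 + 3·5^3 + 2·5^5. Digit sequence: (0, 0, 4, 3, 0, 2).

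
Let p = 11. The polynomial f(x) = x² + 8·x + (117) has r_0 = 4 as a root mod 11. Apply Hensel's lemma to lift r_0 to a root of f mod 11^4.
r_3 = 4085 (mod 14641)

Hensel: r_{i+1} = r_i − f(r_i)·(f′(r_i))^{-1} mod 11^{i+2}, f′(x) = 2x + 8. Iterate:
  r_0 = 4 (mod 11)
  r_1 = 92 (mod 121)
  r_2 = 92 (mod 1331)
  r_3 = 4085 (mod 14641)
Final: r = 4085 satisfies f(r) ≡ 0 mod 11^4.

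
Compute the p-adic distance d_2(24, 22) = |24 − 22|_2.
d_2(24, 22) = 1/2

Step 1 — x − y = 24 − 22 = 2. Step 2 — v_2(2) = 1 (factor: 2 = (2^1 · 1); the sign does not affect v_p). Step 3 — |x − y|_2 = 2^{-1} = 1/2.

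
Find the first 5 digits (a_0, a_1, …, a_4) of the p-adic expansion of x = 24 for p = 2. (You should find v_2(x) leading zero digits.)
(a_0, …, a_4) = (0, 0, 0, 1, 1)

v_2(24) = 3, so a_0 = ... = a_2 = 0. Factor out: x = 2^3 · u with u = 3 a unit in ℤ_2. Expand u iteratively via a_{v+i} = u_i mod 2, u_{i+1} = (u_i − a_{v+i})/2:
  u_0 = 3;  a_3 = 1;  u_1 = (u_0 − 1)/2 = 1
  u_1 = 1;  a_4 = 1;  u_2 = (u_1 − 1)/2 = 0
Digits: (0, 0, 0, 1, 1).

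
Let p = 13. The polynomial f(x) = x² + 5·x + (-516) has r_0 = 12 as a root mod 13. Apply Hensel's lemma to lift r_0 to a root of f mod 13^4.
r_3 = 23438 (mod 28561)

Hensel: r_{i+1} = r_i − f(r_i)·(f′(r_i))^{-1} mod 13^{i+2}, f′(x) = 2x + 5. Iterate:
  r_0 = 12 (mod 13)
  r_1 = 116 (mod 169)
  r_2 = 1468 (mod 2197)
  r_3 = 23438 (mod 28561)
Final: r = 23438 satisfies f(r) ≡ 0 mod 13^4.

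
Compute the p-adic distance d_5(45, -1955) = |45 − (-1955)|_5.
d_5(45, -1955) = 1/125

Step 1 — x − y = 45 − (-1955) = 2000. Step 2 — v_5(2000) = 3 (factor: 2000 = (5^3 · 16); the sign does not affect v_p). Step 3 — |x − y|_5 = 5^{-3} = 1/125.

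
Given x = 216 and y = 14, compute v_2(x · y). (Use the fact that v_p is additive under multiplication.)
v_2(3024) = 4

v_p(x) = 3 (factor: 216 = 2^3 · 27); v_p(y) = 1 (factor: 14 = 2^1 · 7). Additivity: v_p(xy) = v_p(x) + v_p(y) = 3 + 1 = 4. (Direct check: xy = 3024 = 2^4 · (189).)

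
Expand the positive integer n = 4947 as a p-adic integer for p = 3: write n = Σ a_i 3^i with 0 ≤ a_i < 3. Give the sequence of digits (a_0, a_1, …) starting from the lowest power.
(a_0, a_1, …) = (0, 2, 0, 0, 1, 2, 0, 2)

Repeated division by 3 gives the digits low-to-high: 4947 = 2·3^1 + 1·3^4 + 2·3^5 + 2·3^7. Digit sequence: (0, 2, 0, 0, 1, 2, 0, 2).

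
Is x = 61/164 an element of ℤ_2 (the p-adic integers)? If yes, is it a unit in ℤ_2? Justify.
x ∉ ℤ_2 (v_2(x) = -2 < 0)

ℤ_2 = {x ∈ ℚ_2 : v_2(x) ≥ 0} and ℤ_2^× = {x ∈ ℤ_2 : v_2(x) = 0}. Here v_2(61/164) = v_2(num) − v_2(den) = -2; compare against these criteria.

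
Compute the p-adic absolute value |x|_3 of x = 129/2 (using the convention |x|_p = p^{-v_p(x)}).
|129/2|_3 = 1/3

Step 1 — compute v_3(x) by factoring powers of 3 out of the numerator and denominator: v_3(129/2) = 1. Step 2 — apply |x|_p = p^{-v_p(x)} = 3^{-1} = 1/3.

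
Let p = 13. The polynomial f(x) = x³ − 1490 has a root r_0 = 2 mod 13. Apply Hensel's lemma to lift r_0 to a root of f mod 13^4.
r_3 = 27926 (mod 28561)

Hensel: r_{i+1} = r_i − f(r_i)/f′(r_i) mod 13^{i+2}, where f′(x) = 3x². Iterate:
  r_0 = 2 (mod 13)
  r_1 = 41 (mod 169)
  r_2 = 1562 (mod 2197)
  r_3 = 27926 (mod 28561)
Final: r = 27926 with f(r) ≡ 0 mod 13^4.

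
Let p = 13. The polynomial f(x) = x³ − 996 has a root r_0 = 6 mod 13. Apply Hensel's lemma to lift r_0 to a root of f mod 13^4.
r_3 = 877 (mod 28561)

Hensel: r_{i+1} = r_i − f(r_i)/f′(r_i) mod 13^{i+2}, where f′(x) = 3x². Iterate:
  r_0 = 6 (mod 13)
  r_1 = 32 (mod 169)
  r_2 = 877 (mod 2197)
  r_3 = 877 (mod 28561)
Final: r = 877 with f(r) ≡ 0 mod 13^4.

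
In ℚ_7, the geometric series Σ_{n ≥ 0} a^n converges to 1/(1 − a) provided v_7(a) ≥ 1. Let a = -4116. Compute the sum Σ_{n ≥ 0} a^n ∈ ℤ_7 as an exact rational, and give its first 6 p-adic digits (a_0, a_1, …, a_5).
Σ a^n = 1/(1 − a) = 1/4117;  first 6 digits = (1, 0, 0, 2, 5, 6)

v_7(a) = 3 ≥ 1, so the series converges in ℤ_7 to 1/(1 − a) = 1/(1 − (-4116)) = 1/4117. Expand this rational in ℤ_7: compute digits iteratively via d_i = x_i mod 7, x_{i+1} = (x_i − d_i)/7. The first 6 digits are (1, 0, 0, 2, 5, 6).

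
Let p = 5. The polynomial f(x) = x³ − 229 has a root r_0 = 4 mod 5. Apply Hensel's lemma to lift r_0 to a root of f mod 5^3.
r_2 = 9 (mod 125)

Hensel: r_{i+1} = r_i − f(r_i)/f′(r_i) mod 5^{i+2}, where f′(x) = 3x². Iterate:
  r_0 = 4 (mod 5)
  r_1 = 9 (mod 25)
  r_2 = 9 (mod 125)
Final: r = 9 with f(r) ≡ 0 mod 5^3.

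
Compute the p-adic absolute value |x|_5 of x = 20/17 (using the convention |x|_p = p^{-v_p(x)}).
|20/17|_5 = 1/5

Step 1 — compute v_5(x) by factoring powers of 5 out of the numerator and denominator: v_5(20/17) = 1. Step 2 — apply |x|_p = p^{-v_p(x)} = 5^{-1} = 1/5.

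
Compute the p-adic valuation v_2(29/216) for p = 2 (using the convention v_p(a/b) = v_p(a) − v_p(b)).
v_2(29/216) = -3

Factor powers of 2 from the numerator and denominator of the reduced fraction: 29 = 2^0 · 29 and 216 = 2^3 · 27. Apply v_p(a/b) = v_p(a) − v_p(b): v_2(29/216) = 0 − 3 = -3.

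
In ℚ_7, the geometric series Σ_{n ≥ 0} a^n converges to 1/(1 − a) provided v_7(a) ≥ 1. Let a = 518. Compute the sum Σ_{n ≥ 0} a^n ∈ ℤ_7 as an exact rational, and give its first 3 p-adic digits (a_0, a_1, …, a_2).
Σ a^n = 1/(1 − a) = -1/517;  first 3 digits = (1, 4, 5)

v_7(a) = 1 ≥ 1, so the series converges in ℤ_7 to 1/(1 − a) = 1/(1 − 518) = -1/517. Expand this rational in ℤ_7: compute digits iteratively via d_i = x_i mod 7, x_{i+1} = (x_i − d_i)/7. The first 3 digits are (1, 4, 5).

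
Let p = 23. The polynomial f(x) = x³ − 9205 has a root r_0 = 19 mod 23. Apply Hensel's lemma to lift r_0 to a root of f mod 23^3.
r_2 = 134 (mod 12167)

Hensel: r_{i+1} = r_i − f(r_i)/f′(r_i) mod 23^{i+2}, where f′(x) = 3x². Iterate:
  r_0 = 19 (mod 23)
  r_1 = 134 (mod 529)
  r_2 = 134 (mod 12167)
Final: r = 134 with f(r) ≡ 0 mod 23^3.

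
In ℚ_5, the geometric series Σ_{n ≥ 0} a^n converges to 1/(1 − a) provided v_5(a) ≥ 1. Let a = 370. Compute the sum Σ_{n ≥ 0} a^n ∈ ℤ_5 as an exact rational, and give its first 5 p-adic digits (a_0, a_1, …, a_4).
Σ a^n = 1/(1 − a) = -1/369;  first 5 digits = (1, 4, 0, 2, 0)

v_5(a) = 1 ≥ 1, so the series converges in ℤ_5 to 1/(1 − a) = 1/(1 − 370) = -1/369. Expand this rational in ℤ_5: compute digits iteratively via d_i = x_i mod 5, x_{i+1} = (x_i − d_i)/5. The first 5 digits are (1, 4, 0, 2, 0).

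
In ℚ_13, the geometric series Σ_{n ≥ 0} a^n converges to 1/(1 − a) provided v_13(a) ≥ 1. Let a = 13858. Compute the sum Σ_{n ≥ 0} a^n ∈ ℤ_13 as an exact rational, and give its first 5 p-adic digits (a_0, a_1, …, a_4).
Σ a^n = 1/(1 − a) = -1/13857;  first 5 digits = (1, 0, 4, 6, 3)

v_13(a) = 2 ≥ 1, so the series converges in ℤ_13 to 1/(1 − a) = 1/(1 − 13858) = -1/13857. Expand this rational in ℤ_13: compute digits iteratively via d_i = x_i mod 13, x_{i+1} = (x_i − d_i)/13. The first 5 digits are (1, 0, 4, 6, 3).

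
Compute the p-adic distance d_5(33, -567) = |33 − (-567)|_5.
d_5(33, -567) = 1/25

Step 1 — x − y = 33 − (-567) = 600. Step 2 — v_5(600) = 2 (factor: 600 = (5^2 · 24); the sign does not affect v_p). Step 3 — |x − y|_5 = 5^{-2} = 1/25.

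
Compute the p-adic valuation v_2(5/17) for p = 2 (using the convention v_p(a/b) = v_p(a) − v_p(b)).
v_2(5/17) = 0

Factor powers of 2 from the numerator and denominator of the reduced fraction: 5 = 2^0 · 5 and 17 = 2^0 · 17. Apply v_p(a/b) = v_p(a) − v_p(b): v_2(5/17) = 0 − 0 = 0.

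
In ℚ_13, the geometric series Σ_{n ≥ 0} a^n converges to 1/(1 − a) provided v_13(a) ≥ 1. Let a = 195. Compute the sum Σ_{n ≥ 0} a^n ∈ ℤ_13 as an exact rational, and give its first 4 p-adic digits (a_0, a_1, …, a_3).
Σ a^n = 1/(1 − a) = -1/194;  first 4 digits = (1, 2, 5, 12)

v_13(a) = 1 ≥ 1, so the series converges in ℤ_13 to 1/(1 − a) = 1/(1 − 195) = -1/194. Expand this rational in ℤ_13: compute digits iteratively via d_i = x_i mod 13, x_{i+1} = (x_i − d_i)/13. The first 4 digits are (1, 2, 5, 12).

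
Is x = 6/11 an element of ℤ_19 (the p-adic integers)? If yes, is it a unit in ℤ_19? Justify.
x ∈ ℤ_19^× (unit); v_19(x) = 0

ℤ_19 = {x ∈ ℚ_19 : v_19(x) ≥ 0} and ℤ_19^× = {x ∈ ℤ_19 : v_19(x) = 0}. Here v_19(6/11) = v_19(num) − v_19(den) = 0; compare against these criteria.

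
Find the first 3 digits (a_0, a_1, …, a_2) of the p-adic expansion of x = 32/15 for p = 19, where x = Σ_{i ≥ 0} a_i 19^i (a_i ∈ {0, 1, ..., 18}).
(a_0, …, a_2) = (11, 16, 8)

v_19(32/15) = 0 (numerator and denominator both coprime to 19), so x ∈ ℤ_19^×. Compute digits iteratively via a_i = x_i mod 19, x_{i+1} = (x_i − a_i)/19, with x_0 = x:
  x_0 = 32/15;  a_0 = 11;  x_1 = (x_0 − 11)/19 = -7/15
  x_1 = -7/15;  a_1 = 16;  x_2 = (x_1 − 16)/19 = -13/15
  x_2 = -13/15;  a_2 = 8;  x_3 = (x_2 − 8)/19 = -7/15
Digits: (11, 16, 8).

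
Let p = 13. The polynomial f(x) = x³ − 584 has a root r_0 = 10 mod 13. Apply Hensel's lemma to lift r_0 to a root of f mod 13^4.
r_3 = 18353 (mod 28561)

Hensel: r_{i+1} = r_i − f(r_i)/f′(r_i) mod 13^{i+2}, where f′(x) = 3x². Iterate:
  r_0 = 10 (mod 13)
  r_1 = 101 (mod 169)
  r_2 = 777 (mod 2197)
  r_3 = 18353 (mod 28561)
Final: r = 18353 with f(r) ≡ 0 mod 13^4.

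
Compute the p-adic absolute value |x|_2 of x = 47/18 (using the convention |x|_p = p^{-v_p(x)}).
|47/18|_2 = 2

Step 1 — compute v_2(x) by factoring powers of 2 out of the numerator and denominator: v_2(47/18) = -1. Step 2 — apply |x|_p = p^{-v_p(x)} = 2^{1} = 2.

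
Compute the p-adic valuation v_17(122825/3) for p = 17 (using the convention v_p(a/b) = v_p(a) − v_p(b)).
v_17(122825/3) = 3

Factor powers of 17 from the numerator and denominator of the reduced fraction: 122825 = 17^3 · 25 and 3 = 17^0 · 3. Apply v_p(a/b) = v_p(a) − v_p(b): v_17(122825/3) = 3 − 0 = 3.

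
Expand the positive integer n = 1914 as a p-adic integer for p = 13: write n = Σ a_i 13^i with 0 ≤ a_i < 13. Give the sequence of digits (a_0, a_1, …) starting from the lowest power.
(a_0, a_1, …) = (3, 4, 11)

Repeated division by 13 gives the digits low-to-high: 1914 = 3 + 4·13^1 + 11·13^2. Digit sequence: (3, 4, 11).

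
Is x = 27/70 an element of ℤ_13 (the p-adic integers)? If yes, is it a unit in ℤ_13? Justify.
x ∈ ℤ_13^× (unit); v_13(x) = 0

ℤ_13 = {x ∈ ℚ_13 : v_13(x) ≥ 0} and ℤ_13^× = {x ∈ ℤ_13 : v_13(x) = 0}. Here v_13(27/70) = v_13(num) − v_13(den) = 0; compare against these criteria.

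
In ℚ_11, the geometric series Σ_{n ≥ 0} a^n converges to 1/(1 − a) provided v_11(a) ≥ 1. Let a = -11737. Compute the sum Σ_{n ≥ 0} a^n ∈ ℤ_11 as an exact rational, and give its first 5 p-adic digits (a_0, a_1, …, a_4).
Σ a^n = 1/(1 − a) = 1/11738;  first 5 digits = (1, 0, 2, 2, 3)

v_11(a) = 2 ≥ 1, so the series converges in ℤ_11 to 1/(1 − a) = 1/(1 − (-11737)) = 1/11738. Expand this rational in ℤ_11: compute digits iteratively via d_i = x_i mod 11, x_{i+1} = (x_i − d_i)/11. The first 5 digits are (1, 0, 2, 2, 3).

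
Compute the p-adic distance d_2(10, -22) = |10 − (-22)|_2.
d_2(10, -22) = 1/32

Step 1 — x − y = 10 − (-22) = 32. Step 2 — v_2(32) = 5 (factor: 32 = (2^5 · 1); the sign does not affect v_p). Step 3 — |x − y|_2 = 2^{-5} = 1/32.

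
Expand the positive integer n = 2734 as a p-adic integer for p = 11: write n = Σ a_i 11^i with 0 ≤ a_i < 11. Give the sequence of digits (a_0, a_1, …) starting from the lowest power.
(a_0, a_1, …) = (6, 6, 0, 2)

Repeated division by 11 gives the digits low-to-high: 2734 = 6 + 6·11^1 + 2·11^3. Digit sequence: (6, 6, 0, 2).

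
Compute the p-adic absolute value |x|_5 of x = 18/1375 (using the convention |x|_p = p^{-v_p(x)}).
|18/1375|_5 = 125

Step 1 — compute v_5(x) by factoring powers of 5 out of the numerator and denominator: v_5(18/1375) = -3. Step 2 — apply |x|_p = p^{-v_p(x)} = 5^{3} = 125.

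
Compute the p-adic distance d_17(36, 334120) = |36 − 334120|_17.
d_17(36, 334120) = 1/83521

Step 1 — x − y = 36 − 334120 = -334084. Step 2 — v_17(-334084) = 4 (factor: -334084 = −(17^4 · 4); the sign does not affect v_p). Step 3 — |x − y|_17 = 17^{-4} = 1/83521.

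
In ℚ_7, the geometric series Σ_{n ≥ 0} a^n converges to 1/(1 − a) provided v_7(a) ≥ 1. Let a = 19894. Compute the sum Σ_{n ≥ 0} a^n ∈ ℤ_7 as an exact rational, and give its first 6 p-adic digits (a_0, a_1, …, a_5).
Σ a^n = 1/(1 − a) = -1/19893;  first 6 digits = (1, 0, 0, 2, 1, 1)

v_7(a) = 3 ≥ 1, so the series converges in ℤ_7 to 1/(1 − a) = 1/(1 − 19894) = -1/19893. Expand this rational in ℤ_7: compute digits iteratively via d_i = x_i mod 7, x_{i+1} = (x_i − d_i)/7. The first 6 digits are (1, 0, 0, 2, 1, 1).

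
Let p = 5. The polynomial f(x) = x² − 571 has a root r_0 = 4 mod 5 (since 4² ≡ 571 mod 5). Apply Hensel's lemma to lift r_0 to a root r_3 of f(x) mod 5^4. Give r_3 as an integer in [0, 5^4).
r_3 = 139 (mod 625)

Hensel's recurrence: r_{i+1} = r_i − f(r_i)·(f′(r_i))^{-1} mod 5^{i+2}, with f′(x) = 2x. Iterate:
  r_0 = 4 (mod 5)
  r_1 = 14 (mod 25)
  r_2 = 14 (mod 125)
  r_3 = 139 (mod 625)
Final: r_3 = 139, and one checks f(r_3) ≡ 0 mod 5^4.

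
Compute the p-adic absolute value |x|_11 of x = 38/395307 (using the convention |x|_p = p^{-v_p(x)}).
|38/395307|_11 = 14641

Step 1 — compute v_11(x) by factoring powers of 11 out of the numerator and denominator: v_11(38/395307) = -4. Step 2 — apply |x|_p = p^{-v_p(x)} = 11^{4} = 14641.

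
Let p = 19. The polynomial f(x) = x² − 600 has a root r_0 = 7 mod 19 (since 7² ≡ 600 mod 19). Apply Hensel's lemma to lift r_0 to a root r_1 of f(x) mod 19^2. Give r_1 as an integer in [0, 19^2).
r_1 = 330 (mod 361)

Hensel's recurrence: r_{i+1} = r_i − f(r_i)·(f′(r_i))^{-1} mod 19^{i+2}, with f′(x) = 2x. Iterate:
  r_0 = 7 (mod 19)
  r_1 = 330 (mod 361)
Final: r_1 = 330, and one checks f(r_1) ≡ 0 mod 19^2.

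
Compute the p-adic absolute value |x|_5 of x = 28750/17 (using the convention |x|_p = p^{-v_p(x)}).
|28750/17|_5 = 1/625

Step 1 — compute v_5(x) by factoring powers of 5 out of the numerator and denominator: v_5(28750/17) = 4. Step 2 — apply |x|_p = p^{-v_p(x)} = 5^{-4} = 1/625.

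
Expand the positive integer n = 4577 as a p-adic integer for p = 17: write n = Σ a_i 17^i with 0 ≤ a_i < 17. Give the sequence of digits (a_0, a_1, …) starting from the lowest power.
(a_0, a_1, …) = (4, 14, 15)

Repeated division by 17 gives the digits low-to-high: 4577 = 4 + 14·17^1 + 15·17^2. Digit sequence: (4, 14, 15).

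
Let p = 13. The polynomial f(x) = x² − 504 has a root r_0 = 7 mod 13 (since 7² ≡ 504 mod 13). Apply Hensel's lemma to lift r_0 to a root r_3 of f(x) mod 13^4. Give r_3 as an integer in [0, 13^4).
r_3 = 2828 (mod 28561)

Hensel's recurrence: r_{i+1} = r_i − f(r_i)·(f′(r_i))^{-1} mod 13^{i+2}, with f′(x) = 2x. Iterate:
  r_0 = 7 (mod 13)
  r_1 = 124 (mod 169)
  r_2 = 631 (mod 2197)
  r_3 = 2828 (mod 28561)
Final: r_3 = 2828, and one checks f(r_3) ≡ 0 mod 13^4.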